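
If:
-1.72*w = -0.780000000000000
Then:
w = 0.45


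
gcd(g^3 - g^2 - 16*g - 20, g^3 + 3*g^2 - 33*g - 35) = g - 5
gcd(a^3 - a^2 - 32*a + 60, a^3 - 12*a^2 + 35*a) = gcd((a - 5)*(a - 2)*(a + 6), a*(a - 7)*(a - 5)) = a - 5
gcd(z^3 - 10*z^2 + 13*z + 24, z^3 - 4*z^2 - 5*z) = z + 1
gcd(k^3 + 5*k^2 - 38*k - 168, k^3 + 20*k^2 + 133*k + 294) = k + 7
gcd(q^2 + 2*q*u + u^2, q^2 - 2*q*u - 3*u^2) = q + u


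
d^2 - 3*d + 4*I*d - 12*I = (d - 3)*(d + 4*I)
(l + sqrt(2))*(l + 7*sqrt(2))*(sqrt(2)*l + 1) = sqrt(2)*l^3 + 17*l^2 + 22*sqrt(2)*l + 14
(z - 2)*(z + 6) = z^2 + 4*z - 12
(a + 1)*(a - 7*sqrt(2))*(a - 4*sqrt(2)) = a^3 - 11*sqrt(2)*a^2 + a^2 - 11*sqrt(2)*a + 56*a + 56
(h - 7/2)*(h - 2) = h^2 - 11*h/2 + 7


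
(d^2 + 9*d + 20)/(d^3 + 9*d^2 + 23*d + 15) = (d + 4)/(d^2 + 4*d + 3)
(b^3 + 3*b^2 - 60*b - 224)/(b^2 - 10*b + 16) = (b^2 + 11*b + 28)/(b - 2)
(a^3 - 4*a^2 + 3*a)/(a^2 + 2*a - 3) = a*(a - 3)/(a + 3)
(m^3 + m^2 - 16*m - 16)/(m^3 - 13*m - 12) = (m + 4)/(m + 3)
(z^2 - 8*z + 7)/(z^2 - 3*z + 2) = (z - 7)/(z - 2)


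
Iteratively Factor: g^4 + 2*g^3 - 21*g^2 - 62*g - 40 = (g - 5)*(g^3 + 7*g^2 + 14*g + 8) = (g - 5)*(g + 4)*(g^2 + 3*g + 2) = (g - 5)*(g + 1)*(g + 4)*(g + 2)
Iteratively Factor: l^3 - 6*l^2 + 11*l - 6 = (l - 3)*(l^2 - 3*l + 2) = (l - 3)*(l - 2)*(l - 1)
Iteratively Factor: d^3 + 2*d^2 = (d)*(d^2 + 2*d) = d^2*(d + 2)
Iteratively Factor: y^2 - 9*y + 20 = (y - 4)*(y - 5)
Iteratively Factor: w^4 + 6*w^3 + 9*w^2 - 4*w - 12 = (w + 2)*(w^3 + 4*w^2 + w - 6) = (w + 2)*(w + 3)*(w^2 + w - 2) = (w + 2)^2*(w + 3)*(w - 1)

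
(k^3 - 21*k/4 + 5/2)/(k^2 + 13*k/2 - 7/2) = (k^2 + k/2 - 5)/(k + 7)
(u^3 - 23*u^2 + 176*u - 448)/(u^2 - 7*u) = u - 16 + 64/u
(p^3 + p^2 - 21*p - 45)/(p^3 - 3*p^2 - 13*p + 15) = (p + 3)/(p - 1)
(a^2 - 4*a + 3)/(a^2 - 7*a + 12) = (a - 1)/(a - 4)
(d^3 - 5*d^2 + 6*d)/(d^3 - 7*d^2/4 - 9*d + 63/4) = 4*d*(d - 2)/(4*d^2 + 5*d - 21)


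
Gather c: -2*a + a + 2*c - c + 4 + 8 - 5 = -a + c + 7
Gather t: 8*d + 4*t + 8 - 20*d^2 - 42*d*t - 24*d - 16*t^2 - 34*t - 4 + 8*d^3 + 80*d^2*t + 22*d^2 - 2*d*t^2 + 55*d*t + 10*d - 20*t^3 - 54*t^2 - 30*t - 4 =8*d^3 + 2*d^2 - 6*d - 20*t^3 + t^2*(-2*d - 70) + t*(80*d^2 + 13*d - 60)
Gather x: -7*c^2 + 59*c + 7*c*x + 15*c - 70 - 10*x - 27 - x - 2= -7*c^2 + 74*c + x*(7*c - 11) - 99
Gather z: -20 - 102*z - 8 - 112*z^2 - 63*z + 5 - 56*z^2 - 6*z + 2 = -168*z^2 - 171*z - 21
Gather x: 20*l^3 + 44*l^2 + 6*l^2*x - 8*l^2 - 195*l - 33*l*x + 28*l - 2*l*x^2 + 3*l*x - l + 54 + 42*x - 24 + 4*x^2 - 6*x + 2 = 20*l^3 + 36*l^2 - 168*l + x^2*(4 - 2*l) + x*(6*l^2 - 30*l + 36) + 32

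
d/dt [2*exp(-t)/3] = -2*exp(-t)/3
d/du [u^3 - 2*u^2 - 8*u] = 3*u^2 - 4*u - 8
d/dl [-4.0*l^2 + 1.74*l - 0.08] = 1.74 - 8.0*l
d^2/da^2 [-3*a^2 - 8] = -6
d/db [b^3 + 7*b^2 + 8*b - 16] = 3*b^2 + 14*b + 8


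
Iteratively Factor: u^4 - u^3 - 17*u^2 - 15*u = (u - 5)*(u^3 + 4*u^2 + 3*u) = (u - 5)*(u + 1)*(u^2 + 3*u) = (u - 5)*(u + 1)*(u + 3)*(u)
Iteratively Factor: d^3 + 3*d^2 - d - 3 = (d - 1)*(d^2 + 4*d + 3) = (d - 1)*(d + 1)*(d + 3)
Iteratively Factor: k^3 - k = (k - 1)*(k^2 + k) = (k - 1)*(k + 1)*(k)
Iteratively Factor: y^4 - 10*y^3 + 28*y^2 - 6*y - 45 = (y - 5)*(y^3 - 5*y^2 + 3*y + 9) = (y - 5)*(y + 1)*(y^2 - 6*y + 9) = (y - 5)*(y - 3)*(y + 1)*(y - 3)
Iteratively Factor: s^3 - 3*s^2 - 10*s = (s)*(s^2 - 3*s - 10) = s*(s + 2)*(s - 5)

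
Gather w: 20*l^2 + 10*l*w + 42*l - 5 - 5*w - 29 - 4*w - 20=20*l^2 + 42*l + w*(10*l - 9) - 54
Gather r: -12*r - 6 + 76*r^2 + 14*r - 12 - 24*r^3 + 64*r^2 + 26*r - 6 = -24*r^3 + 140*r^2 + 28*r - 24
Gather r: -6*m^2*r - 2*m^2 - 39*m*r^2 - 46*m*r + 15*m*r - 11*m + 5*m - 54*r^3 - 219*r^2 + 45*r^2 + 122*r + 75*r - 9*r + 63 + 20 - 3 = -2*m^2 - 6*m - 54*r^3 + r^2*(-39*m - 174) + r*(-6*m^2 - 31*m + 188) + 80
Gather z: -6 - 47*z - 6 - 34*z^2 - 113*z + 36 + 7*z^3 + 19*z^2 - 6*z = 7*z^3 - 15*z^2 - 166*z + 24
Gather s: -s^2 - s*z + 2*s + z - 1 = -s^2 + s*(2 - z) + z - 1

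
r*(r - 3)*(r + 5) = r^3 + 2*r^2 - 15*r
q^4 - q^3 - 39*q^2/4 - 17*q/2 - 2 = (q - 4)*(q + 1/2)^2*(q + 2)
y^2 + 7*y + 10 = (y + 2)*(y + 5)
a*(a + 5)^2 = a^3 + 10*a^2 + 25*a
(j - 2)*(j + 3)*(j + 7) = j^3 + 8*j^2 + j - 42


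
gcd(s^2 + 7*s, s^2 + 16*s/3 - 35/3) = s + 7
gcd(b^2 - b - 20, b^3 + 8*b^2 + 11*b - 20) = b + 4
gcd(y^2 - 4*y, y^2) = y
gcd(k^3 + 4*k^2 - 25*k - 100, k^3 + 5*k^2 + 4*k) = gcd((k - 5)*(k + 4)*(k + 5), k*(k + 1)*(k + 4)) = k + 4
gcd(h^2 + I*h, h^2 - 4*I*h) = h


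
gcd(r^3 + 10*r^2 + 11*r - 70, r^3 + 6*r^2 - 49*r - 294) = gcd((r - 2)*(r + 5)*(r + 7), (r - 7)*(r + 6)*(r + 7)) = r + 7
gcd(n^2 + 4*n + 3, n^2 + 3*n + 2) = n + 1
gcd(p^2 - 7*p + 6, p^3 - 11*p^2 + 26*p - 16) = p - 1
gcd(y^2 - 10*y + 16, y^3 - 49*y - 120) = y - 8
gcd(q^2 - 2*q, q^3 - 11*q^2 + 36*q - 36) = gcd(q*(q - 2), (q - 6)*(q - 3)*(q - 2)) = q - 2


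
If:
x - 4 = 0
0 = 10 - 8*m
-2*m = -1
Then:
No Solution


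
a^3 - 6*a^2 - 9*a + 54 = (a - 6)*(a - 3)*(a + 3)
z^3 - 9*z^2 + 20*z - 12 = (z - 6)*(z - 2)*(z - 1)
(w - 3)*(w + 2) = w^2 - w - 6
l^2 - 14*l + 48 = (l - 8)*(l - 6)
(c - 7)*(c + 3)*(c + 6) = c^3 + 2*c^2 - 45*c - 126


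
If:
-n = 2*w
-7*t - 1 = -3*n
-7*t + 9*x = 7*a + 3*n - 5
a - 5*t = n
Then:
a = 99*x/98 + 51/98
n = 9*x/28 + 11/28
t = 27*x/196 + 5/196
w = -9*x/56 - 11/56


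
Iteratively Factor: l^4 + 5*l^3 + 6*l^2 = (l + 3)*(l^3 + 2*l^2) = (l + 2)*(l + 3)*(l^2) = l*(l + 2)*(l + 3)*(l)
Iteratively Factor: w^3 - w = (w - 1)*(w^2 + w) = w*(w - 1)*(w + 1)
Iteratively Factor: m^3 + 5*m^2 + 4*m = (m + 1)*(m^2 + 4*m) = m*(m + 1)*(m + 4)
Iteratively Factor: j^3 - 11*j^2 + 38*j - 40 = (j - 5)*(j^2 - 6*j + 8) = (j - 5)*(j - 4)*(j - 2)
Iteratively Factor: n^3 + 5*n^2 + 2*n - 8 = (n + 4)*(n^2 + n - 2) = (n + 2)*(n + 4)*(n - 1)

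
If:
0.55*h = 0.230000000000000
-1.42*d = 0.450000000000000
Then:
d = -0.32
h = 0.42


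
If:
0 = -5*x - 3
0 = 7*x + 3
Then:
No Solution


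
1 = 1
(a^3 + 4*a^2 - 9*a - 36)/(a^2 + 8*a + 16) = (a^2 - 9)/(a + 4)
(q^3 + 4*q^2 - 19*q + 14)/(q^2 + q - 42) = (q^2 - 3*q + 2)/(q - 6)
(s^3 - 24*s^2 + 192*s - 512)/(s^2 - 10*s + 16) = (s^2 - 16*s + 64)/(s - 2)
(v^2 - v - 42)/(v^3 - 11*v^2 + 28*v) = (v + 6)/(v*(v - 4))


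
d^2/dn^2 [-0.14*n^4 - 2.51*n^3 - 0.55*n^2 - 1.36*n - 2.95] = -1.68*n^2 - 15.06*n - 1.1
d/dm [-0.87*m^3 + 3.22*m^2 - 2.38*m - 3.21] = -2.61*m^2 + 6.44*m - 2.38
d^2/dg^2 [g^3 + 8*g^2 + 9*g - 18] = 6*g + 16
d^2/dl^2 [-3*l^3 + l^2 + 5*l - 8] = 2 - 18*l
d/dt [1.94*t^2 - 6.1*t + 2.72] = 3.88*t - 6.1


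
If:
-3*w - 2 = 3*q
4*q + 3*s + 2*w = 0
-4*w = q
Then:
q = -8/9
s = 28/27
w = 2/9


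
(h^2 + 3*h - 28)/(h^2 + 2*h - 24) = (h + 7)/(h + 6)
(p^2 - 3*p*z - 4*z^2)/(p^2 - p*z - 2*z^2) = (-p + 4*z)/(-p + 2*z)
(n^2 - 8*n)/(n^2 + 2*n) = (n - 8)/(n + 2)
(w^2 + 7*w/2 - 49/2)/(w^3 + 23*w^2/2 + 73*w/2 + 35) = (2*w - 7)/(2*w^2 + 9*w + 10)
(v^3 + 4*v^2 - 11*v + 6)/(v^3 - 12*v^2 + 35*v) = (v^3 + 4*v^2 - 11*v + 6)/(v*(v^2 - 12*v + 35))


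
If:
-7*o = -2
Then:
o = 2/7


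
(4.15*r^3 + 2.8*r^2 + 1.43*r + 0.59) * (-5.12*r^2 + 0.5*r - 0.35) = -21.248*r^5 - 12.261*r^4 - 7.3741*r^3 - 3.2858*r^2 - 0.2055*r - 0.2065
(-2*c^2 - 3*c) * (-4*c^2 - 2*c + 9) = 8*c^4 + 16*c^3 - 12*c^2 - 27*c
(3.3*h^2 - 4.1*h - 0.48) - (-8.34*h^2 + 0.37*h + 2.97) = 11.64*h^2 - 4.47*h - 3.45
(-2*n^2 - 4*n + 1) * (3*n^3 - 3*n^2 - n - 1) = -6*n^5 - 6*n^4 + 17*n^3 + 3*n^2 + 3*n - 1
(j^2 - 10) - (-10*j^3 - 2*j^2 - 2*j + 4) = 10*j^3 + 3*j^2 + 2*j - 14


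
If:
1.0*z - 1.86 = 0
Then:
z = 1.86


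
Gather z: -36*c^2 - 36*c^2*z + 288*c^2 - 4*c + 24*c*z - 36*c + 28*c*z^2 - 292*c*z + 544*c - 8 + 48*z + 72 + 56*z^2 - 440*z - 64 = 252*c^2 + 504*c + z^2*(28*c + 56) + z*(-36*c^2 - 268*c - 392)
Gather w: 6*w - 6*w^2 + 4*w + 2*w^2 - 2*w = -4*w^2 + 8*w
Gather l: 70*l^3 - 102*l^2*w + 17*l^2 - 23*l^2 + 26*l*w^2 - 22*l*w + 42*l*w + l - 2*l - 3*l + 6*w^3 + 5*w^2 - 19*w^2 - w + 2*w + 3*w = 70*l^3 + l^2*(-102*w - 6) + l*(26*w^2 + 20*w - 4) + 6*w^3 - 14*w^2 + 4*w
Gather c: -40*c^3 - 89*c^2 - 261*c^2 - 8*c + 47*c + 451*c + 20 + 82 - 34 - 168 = -40*c^3 - 350*c^2 + 490*c - 100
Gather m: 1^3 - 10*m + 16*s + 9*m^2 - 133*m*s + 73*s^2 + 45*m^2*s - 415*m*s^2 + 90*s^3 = m^2*(45*s + 9) + m*(-415*s^2 - 133*s - 10) + 90*s^3 + 73*s^2 + 16*s + 1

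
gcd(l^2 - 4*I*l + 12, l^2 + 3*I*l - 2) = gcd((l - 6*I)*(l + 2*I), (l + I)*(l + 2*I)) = l + 2*I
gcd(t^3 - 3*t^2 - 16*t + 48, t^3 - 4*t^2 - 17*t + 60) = t^2 + t - 12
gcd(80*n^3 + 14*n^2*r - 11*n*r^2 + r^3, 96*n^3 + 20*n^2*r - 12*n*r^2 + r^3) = -16*n^2 - 6*n*r + r^2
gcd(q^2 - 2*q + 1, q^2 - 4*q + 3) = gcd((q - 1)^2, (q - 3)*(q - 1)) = q - 1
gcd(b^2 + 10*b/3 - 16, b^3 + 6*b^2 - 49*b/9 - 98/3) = b + 6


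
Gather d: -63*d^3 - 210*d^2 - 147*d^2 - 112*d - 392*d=-63*d^3 - 357*d^2 - 504*d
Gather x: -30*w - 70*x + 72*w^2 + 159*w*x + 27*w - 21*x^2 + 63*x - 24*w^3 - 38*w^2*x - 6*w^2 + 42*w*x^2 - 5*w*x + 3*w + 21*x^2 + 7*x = -24*w^3 + 66*w^2 + 42*w*x^2 + x*(-38*w^2 + 154*w)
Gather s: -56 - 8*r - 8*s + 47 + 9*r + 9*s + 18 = r + s + 9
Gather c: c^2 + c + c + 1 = c^2 + 2*c + 1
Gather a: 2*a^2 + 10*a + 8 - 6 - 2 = 2*a^2 + 10*a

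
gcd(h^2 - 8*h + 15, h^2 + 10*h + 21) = 1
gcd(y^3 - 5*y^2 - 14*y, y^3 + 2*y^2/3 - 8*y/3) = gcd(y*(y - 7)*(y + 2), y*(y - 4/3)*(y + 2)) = y^2 + 2*y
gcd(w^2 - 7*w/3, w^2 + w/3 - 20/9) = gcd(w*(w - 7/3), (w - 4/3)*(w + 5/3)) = 1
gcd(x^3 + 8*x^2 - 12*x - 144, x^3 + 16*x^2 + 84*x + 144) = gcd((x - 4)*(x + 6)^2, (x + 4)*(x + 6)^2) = x^2 + 12*x + 36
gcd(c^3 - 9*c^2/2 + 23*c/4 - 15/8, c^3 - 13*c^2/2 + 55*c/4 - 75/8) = c^2 - 4*c + 15/4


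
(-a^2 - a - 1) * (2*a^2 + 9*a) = -2*a^4 - 11*a^3 - 11*a^2 - 9*a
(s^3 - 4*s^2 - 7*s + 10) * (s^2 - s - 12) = s^5 - 5*s^4 - 15*s^3 + 65*s^2 + 74*s - 120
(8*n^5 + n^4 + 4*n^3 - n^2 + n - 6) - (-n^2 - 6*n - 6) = 8*n^5 + n^4 + 4*n^3 + 7*n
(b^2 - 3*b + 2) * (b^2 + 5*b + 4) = b^4 + 2*b^3 - 9*b^2 - 2*b + 8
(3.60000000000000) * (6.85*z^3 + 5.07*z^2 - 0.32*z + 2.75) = 24.66*z^3 + 18.252*z^2 - 1.152*z + 9.9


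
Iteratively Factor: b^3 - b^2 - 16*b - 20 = (b + 2)*(b^2 - 3*b - 10) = (b + 2)^2*(b - 5)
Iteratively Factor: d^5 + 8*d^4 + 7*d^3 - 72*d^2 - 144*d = (d)*(d^4 + 8*d^3 + 7*d^2 - 72*d - 144) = d*(d - 3)*(d^3 + 11*d^2 + 40*d + 48) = d*(d - 3)*(d + 4)*(d^2 + 7*d + 12) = d*(d - 3)*(d + 4)^2*(d + 3)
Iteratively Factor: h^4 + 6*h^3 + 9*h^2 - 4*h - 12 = (h + 2)*(h^3 + 4*h^2 + h - 6) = (h + 2)*(h + 3)*(h^2 + h - 2) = (h - 1)*(h + 2)*(h + 3)*(h + 2)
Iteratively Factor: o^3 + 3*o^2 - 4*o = (o + 4)*(o^2 - o) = o*(o + 4)*(o - 1)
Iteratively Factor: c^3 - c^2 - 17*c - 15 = (c + 1)*(c^2 - 2*c - 15) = (c - 5)*(c + 1)*(c + 3)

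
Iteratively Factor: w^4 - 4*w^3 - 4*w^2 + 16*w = (w - 2)*(w^3 - 2*w^2 - 8*w) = (w - 2)*(w + 2)*(w^2 - 4*w) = (w - 4)*(w - 2)*(w + 2)*(w)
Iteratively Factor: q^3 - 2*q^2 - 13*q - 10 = (q + 1)*(q^2 - 3*q - 10) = (q - 5)*(q + 1)*(q + 2)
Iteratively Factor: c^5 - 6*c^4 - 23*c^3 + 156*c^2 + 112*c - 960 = (c - 5)*(c^4 - c^3 - 28*c^2 + 16*c + 192) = (c - 5)*(c + 3)*(c^3 - 4*c^2 - 16*c + 64) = (c - 5)*(c - 4)*(c + 3)*(c^2 - 16) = (c - 5)*(c - 4)^2*(c + 3)*(c + 4)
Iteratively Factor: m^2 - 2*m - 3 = (m - 3)*(m + 1)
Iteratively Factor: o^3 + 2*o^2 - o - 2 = (o + 2)*(o^2 - 1) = (o + 1)*(o + 2)*(o - 1)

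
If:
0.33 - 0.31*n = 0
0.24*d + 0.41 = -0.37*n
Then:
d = -3.35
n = 1.06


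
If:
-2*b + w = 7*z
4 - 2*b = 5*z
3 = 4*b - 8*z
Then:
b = 47/36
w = 41/9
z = 5/18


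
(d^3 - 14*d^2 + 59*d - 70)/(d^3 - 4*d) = (d^2 - 12*d + 35)/(d*(d + 2))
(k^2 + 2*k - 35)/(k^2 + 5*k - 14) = (k - 5)/(k - 2)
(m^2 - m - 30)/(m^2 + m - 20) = (m - 6)/(m - 4)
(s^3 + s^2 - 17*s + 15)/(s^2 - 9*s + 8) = (s^2 + 2*s - 15)/(s - 8)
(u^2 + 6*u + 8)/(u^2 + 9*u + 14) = (u + 4)/(u + 7)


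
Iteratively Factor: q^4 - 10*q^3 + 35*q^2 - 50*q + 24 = (q - 3)*(q^3 - 7*q^2 + 14*q - 8) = (q - 4)*(q - 3)*(q^2 - 3*q + 2) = (q - 4)*(q - 3)*(q - 1)*(q - 2)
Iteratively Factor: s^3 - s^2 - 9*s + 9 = (s - 1)*(s^2 - 9) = (s - 1)*(s + 3)*(s - 3)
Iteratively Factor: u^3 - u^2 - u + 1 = (u + 1)*(u^2 - 2*u + 1) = (u - 1)*(u + 1)*(u - 1)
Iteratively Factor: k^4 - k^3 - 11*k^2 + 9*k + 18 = (k + 1)*(k^3 - 2*k^2 - 9*k + 18) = (k - 3)*(k + 1)*(k^2 + k - 6) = (k - 3)*(k - 2)*(k + 1)*(k + 3)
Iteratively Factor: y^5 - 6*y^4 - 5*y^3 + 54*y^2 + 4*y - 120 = (y - 2)*(y^4 - 4*y^3 - 13*y^2 + 28*y + 60) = (y - 5)*(y - 2)*(y^3 + y^2 - 8*y - 12) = (y - 5)*(y - 2)*(y + 2)*(y^2 - y - 6) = (y - 5)*(y - 3)*(y - 2)*(y + 2)*(y + 2)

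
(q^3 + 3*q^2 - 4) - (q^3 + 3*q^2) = -4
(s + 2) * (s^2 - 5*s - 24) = s^3 - 3*s^2 - 34*s - 48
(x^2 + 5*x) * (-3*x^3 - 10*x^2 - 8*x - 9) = -3*x^5 - 25*x^4 - 58*x^3 - 49*x^2 - 45*x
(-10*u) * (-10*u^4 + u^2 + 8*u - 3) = 100*u^5 - 10*u^3 - 80*u^2 + 30*u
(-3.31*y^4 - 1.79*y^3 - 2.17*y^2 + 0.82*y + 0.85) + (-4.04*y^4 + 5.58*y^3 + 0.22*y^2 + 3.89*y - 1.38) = -7.35*y^4 + 3.79*y^3 - 1.95*y^2 + 4.71*y - 0.53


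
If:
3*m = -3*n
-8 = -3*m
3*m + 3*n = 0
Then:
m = 8/3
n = -8/3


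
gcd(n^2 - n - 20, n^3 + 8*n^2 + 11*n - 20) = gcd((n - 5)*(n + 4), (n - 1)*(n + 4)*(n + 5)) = n + 4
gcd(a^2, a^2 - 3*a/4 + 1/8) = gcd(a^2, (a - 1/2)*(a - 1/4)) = 1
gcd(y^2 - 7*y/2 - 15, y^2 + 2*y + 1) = 1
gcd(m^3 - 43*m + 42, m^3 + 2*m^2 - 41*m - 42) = m^2 + m - 42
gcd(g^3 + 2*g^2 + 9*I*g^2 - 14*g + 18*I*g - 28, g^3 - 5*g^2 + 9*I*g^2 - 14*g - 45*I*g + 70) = g^2 + 9*I*g - 14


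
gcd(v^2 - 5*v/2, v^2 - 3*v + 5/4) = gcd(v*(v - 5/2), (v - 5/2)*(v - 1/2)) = v - 5/2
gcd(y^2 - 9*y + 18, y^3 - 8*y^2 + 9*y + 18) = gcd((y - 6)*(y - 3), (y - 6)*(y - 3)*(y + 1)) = y^2 - 9*y + 18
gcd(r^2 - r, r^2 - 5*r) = r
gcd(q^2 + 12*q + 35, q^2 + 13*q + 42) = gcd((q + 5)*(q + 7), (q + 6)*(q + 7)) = q + 7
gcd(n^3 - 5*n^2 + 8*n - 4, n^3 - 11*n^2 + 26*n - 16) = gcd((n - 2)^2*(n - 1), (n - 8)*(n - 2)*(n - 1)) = n^2 - 3*n + 2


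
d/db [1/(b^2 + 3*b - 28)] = (-2*b - 3)/(b^2 + 3*b - 28)^2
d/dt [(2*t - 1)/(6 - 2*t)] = 5/(2*(t - 3)^2)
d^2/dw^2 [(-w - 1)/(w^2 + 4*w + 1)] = 2*(-4*(w + 1)*(w + 2)^2 + (3*w + 5)*(w^2 + 4*w + 1))/(w^2 + 4*w + 1)^3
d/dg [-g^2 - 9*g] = -2*g - 9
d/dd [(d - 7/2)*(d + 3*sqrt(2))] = 2*d - 7/2 + 3*sqrt(2)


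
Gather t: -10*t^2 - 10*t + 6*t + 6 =-10*t^2 - 4*t + 6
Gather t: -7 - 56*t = -56*t - 7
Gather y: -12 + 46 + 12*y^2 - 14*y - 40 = 12*y^2 - 14*y - 6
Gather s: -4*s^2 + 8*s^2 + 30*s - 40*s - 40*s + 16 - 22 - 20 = 4*s^2 - 50*s - 26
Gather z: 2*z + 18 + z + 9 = 3*z + 27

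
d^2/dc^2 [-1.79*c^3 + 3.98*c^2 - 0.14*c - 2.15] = 7.96 - 10.74*c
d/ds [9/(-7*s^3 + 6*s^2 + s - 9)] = 9*(21*s^2 - 12*s - 1)/(7*s^3 - 6*s^2 - s + 9)^2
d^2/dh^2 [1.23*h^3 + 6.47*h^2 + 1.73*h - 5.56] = 7.38*h + 12.94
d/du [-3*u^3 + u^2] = u*(2 - 9*u)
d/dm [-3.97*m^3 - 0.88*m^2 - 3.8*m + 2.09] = -11.91*m^2 - 1.76*m - 3.8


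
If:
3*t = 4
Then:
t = 4/3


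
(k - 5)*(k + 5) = k^2 - 25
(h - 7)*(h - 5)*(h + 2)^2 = h^4 - 8*h^3 - 9*h^2 + 92*h + 140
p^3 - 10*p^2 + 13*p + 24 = (p - 8)*(p - 3)*(p + 1)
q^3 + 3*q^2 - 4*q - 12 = (q - 2)*(q + 2)*(q + 3)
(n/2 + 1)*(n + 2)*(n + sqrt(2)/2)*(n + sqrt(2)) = n^4/2 + 3*sqrt(2)*n^3/4 + 2*n^3 + 5*n^2/2 + 3*sqrt(2)*n^2 + 2*n + 3*sqrt(2)*n + 2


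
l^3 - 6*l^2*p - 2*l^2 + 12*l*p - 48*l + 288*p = (l - 8)*(l + 6)*(l - 6*p)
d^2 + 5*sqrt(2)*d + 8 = (d + sqrt(2))*(d + 4*sqrt(2))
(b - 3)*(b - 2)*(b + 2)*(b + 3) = b^4 - 13*b^2 + 36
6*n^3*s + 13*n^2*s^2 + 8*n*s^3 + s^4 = s*(n + s)^2*(6*n + s)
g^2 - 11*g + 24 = (g - 8)*(g - 3)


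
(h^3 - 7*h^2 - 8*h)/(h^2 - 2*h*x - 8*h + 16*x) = h*(-h - 1)/(-h + 2*x)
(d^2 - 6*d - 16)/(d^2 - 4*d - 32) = (d + 2)/(d + 4)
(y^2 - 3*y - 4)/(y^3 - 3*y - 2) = (y - 4)/(y^2 - y - 2)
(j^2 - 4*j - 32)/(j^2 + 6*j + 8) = (j - 8)/(j + 2)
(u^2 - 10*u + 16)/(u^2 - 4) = (u - 8)/(u + 2)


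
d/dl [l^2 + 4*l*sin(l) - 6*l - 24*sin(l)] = 4*l*cos(l) + 2*l + 4*sin(l) - 24*cos(l) - 6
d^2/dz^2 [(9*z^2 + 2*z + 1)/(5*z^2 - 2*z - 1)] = 28*(10*z^3 + 15*z^2 + 1)/(125*z^6 - 150*z^5 - 15*z^4 + 52*z^3 + 3*z^2 - 6*z - 1)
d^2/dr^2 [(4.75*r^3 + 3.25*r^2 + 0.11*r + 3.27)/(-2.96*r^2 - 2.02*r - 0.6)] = (-5.6843418860808e-14*r^5 + 5.6843418860808e-14*r^4 + 15.0454480000001*r^3 - 171.812592*r^2 - 126.399744*r - 17.144136)/(25.934336*r^6 + 53.095296*r^5 + 52.004832*r^4 + 29.767528*r^3 + 10.54152*r^2 + 2.1816*r + 0.216)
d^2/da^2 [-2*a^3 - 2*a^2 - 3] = -12*a - 4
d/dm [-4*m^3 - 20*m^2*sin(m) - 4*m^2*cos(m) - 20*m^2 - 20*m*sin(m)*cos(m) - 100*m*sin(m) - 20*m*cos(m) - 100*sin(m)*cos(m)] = 4*m^2*sin(m) - 20*m^2*cos(m) - 12*m^2 - 20*m*sin(m) - 108*m*cos(m) - 20*m*cos(2*m) - 40*m - 100*sin(m) - 10*sin(2*m) - 20*cos(m) - 100*cos(2*m)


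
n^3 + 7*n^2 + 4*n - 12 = (n - 1)*(n + 2)*(n + 6)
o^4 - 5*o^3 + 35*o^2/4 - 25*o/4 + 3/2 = (o - 2)*(o - 3/2)*(o - 1)*(o - 1/2)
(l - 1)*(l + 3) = l^2 + 2*l - 3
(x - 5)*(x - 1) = x^2 - 6*x + 5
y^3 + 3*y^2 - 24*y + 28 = (y - 2)^2*(y + 7)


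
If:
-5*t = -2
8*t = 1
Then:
No Solution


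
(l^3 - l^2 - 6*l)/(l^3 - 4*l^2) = (l^2 - l - 6)/(l*(l - 4))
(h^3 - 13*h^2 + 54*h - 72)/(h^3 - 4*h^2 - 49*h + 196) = (h^2 - 9*h + 18)/(h^2 - 49)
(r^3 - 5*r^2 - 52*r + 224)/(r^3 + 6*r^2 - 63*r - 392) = (r - 4)/(r + 7)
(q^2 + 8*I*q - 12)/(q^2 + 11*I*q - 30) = (q + 2*I)/(q + 5*I)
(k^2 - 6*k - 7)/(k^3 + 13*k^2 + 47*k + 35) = (k - 7)/(k^2 + 12*k + 35)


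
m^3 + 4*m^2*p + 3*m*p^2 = m*(m + p)*(m + 3*p)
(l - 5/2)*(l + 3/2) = l^2 - l - 15/4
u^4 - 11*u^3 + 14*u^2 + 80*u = u*(u - 8)*(u - 5)*(u + 2)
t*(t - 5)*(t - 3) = t^3 - 8*t^2 + 15*t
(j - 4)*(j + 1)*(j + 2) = j^3 - j^2 - 10*j - 8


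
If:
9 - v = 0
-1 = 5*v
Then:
No Solution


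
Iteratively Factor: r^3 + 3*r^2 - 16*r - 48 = (r + 3)*(r^2 - 16) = (r - 4)*(r + 3)*(r + 4)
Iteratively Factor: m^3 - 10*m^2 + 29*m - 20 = (m - 1)*(m^2 - 9*m + 20) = (m - 5)*(m - 1)*(m - 4)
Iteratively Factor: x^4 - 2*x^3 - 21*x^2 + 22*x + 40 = (x - 5)*(x^3 + 3*x^2 - 6*x - 8) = (x - 5)*(x + 1)*(x^2 + 2*x - 8) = (x - 5)*(x + 1)*(x + 4)*(x - 2)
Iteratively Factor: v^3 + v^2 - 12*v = (v + 4)*(v^2 - 3*v) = (v - 3)*(v + 4)*(v)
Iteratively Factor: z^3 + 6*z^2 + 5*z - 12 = (z + 3)*(z^2 + 3*z - 4) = (z + 3)*(z + 4)*(z - 1)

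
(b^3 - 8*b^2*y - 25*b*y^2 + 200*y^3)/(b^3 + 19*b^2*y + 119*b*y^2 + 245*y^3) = (b^2 - 13*b*y + 40*y^2)/(b^2 + 14*b*y + 49*y^2)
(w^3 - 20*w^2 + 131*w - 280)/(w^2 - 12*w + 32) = (w^2 - 12*w + 35)/(w - 4)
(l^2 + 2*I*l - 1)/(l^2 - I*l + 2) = (l + I)/(l - 2*I)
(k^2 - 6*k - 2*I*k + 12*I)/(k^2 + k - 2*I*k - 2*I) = (k - 6)/(k + 1)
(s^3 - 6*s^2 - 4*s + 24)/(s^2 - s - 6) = (s^2 - 8*s + 12)/(s - 3)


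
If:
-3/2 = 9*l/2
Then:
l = -1/3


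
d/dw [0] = 0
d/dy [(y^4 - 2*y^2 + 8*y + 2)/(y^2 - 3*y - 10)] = (2*y^5 - 9*y^4 - 40*y^3 - 2*y^2 + 36*y - 74)/(y^4 - 6*y^3 - 11*y^2 + 60*y + 100)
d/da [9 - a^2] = -2*a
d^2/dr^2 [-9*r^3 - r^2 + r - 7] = -54*r - 2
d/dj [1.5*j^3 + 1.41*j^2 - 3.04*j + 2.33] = 4.5*j^2 + 2.82*j - 3.04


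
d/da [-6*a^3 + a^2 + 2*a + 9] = -18*a^2 + 2*a + 2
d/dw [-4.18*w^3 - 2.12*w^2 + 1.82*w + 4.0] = -12.54*w^2 - 4.24*w + 1.82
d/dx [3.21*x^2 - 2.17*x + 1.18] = 6.42*x - 2.17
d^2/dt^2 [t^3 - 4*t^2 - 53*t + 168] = 6*t - 8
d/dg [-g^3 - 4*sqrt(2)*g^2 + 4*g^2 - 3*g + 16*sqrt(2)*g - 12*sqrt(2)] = -3*g^2 - 8*sqrt(2)*g + 8*g - 3 + 16*sqrt(2)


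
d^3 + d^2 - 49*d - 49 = (d - 7)*(d + 1)*(d + 7)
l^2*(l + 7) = l^3 + 7*l^2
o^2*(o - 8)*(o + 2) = o^4 - 6*o^3 - 16*o^2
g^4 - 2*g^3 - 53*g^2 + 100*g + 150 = (g - 3)*(g + 1)*(g - 5*sqrt(2))*(g + 5*sqrt(2))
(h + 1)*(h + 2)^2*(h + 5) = h^4 + 10*h^3 + 33*h^2 + 44*h + 20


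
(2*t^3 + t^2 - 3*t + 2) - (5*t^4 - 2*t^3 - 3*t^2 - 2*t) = -5*t^4 + 4*t^3 + 4*t^2 - t + 2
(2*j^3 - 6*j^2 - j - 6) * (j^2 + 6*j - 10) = 2*j^5 + 6*j^4 - 57*j^3 + 48*j^2 - 26*j + 60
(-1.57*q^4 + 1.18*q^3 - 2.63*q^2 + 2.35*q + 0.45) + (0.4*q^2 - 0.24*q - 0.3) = -1.57*q^4 + 1.18*q^3 - 2.23*q^2 + 2.11*q + 0.15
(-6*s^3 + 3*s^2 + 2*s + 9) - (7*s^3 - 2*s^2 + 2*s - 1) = -13*s^3 + 5*s^2 + 10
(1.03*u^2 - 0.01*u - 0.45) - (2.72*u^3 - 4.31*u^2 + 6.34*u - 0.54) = -2.72*u^3 + 5.34*u^2 - 6.35*u + 0.09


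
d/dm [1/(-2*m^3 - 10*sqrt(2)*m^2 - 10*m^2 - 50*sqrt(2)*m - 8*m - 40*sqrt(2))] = (3*m^2 + 10*m + 10*sqrt(2)*m + 4 + 25*sqrt(2))/(2*(m^3 + 5*m^2 + 5*sqrt(2)*m^2 + 4*m + 25*sqrt(2)*m + 20*sqrt(2))^2)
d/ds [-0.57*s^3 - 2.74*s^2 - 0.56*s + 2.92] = -1.71*s^2 - 5.48*s - 0.56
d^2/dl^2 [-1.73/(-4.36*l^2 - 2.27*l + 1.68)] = (-65.773216*l^2 - 34.244312*l + 1.73*(8.72*l + 2.27)*(17.44*l + 4.54) + 25.343808)/(4.36*l^2 + 2.27*l - 1.68)^3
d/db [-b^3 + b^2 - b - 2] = -3*b^2 + 2*b - 1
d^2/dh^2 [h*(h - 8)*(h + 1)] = 6*h - 14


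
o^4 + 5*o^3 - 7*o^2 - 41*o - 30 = (o - 3)*(o + 1)*(o + 2)*(o + 5)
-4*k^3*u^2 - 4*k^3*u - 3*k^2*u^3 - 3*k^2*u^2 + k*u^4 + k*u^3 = u*(-4*k + u)*(k + u)*(k*u + k)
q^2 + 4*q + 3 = (q + 1)*(q + 3)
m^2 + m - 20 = (m - 4)*(m + 5)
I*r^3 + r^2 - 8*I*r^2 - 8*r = r*(r - 8)*(I*r + 1)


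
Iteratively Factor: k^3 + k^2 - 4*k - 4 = (k + 1)*(k^2 - 4) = (k - 2)*(k + 1)*(k + 2)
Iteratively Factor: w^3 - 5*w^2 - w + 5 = (w + 1)*(w^2 - 6*w + 5) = (w - 1)*(w + 1)*(w - 5)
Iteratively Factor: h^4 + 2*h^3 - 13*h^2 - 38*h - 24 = (h + 3)*(h^3 - h^2 - 10*h - 8) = (h + 2)*(h + 3)*(h^2 - 3*h - 4) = (h - 4)*(h + 2)*(h + 3)*(h + 1)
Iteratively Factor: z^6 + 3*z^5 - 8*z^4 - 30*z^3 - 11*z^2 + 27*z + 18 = (z + 3)*(z^5 - 8*z^3 - 6*z^2 + 7*z + 6) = (z - 3)*(z + 3)*(z^4 + 3*z^3 + z^2 - 3*z - 2) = (z - 3)*(z + 1)*(z + 3)*(z^3 + 2*z^2 - z - 2) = (z - 3)*(z + 1)*(z + 2)*(z + 3)*(z^2 - 1) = (z - 3)*(z - 1)*(z + 1)*(z + 2)*(z + 3)*(z + 1)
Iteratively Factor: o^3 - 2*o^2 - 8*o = (o + 2)*(o^2 - 4*o) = o*(o + 2)*(o - 4)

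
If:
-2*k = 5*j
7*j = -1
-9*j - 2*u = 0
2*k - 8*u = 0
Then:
No Solution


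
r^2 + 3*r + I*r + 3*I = (r + 3)*(r + I)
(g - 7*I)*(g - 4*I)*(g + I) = g^3 - 10*I*g^2 - 17*g - 28*I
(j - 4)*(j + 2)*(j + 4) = j^3 + 2*j^2 - 16*j - 32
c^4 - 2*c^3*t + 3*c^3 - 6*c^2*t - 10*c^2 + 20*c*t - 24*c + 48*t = (c - 3)*(c + 2)*(c + 4)*(c - 2*t)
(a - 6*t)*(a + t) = a^2 - 5*a*t - 6*t^2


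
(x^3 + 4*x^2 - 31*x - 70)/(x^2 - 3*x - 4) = (-x^3 - 4*x^2 + 31*x + 70)/(-x^2 + 3*x + 4)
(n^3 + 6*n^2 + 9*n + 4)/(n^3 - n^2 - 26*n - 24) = (n + 1)/(n - 6)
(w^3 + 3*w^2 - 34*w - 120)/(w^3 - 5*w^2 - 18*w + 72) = (w + 5)/(w - 3)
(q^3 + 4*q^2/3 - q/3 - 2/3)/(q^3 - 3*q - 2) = (q - 2/3)/(q - 2)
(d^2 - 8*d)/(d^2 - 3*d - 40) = d/(d + 5)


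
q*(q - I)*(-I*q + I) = -I*q^3 - q^2 + I*q^2 + q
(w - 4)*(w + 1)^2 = w^3 - 2*w^2 - 7*w - 4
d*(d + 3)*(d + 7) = d^3 + 10*d^2 + 21*d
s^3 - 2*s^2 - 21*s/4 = s*(s - 7/2)*(s + 3/2)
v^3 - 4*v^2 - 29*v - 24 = (v - 8)*(v + 1)*(v + 3)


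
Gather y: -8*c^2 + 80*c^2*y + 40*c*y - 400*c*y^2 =-8*c^2 - 400*c*y^2 + y*(80*c^2 + 40*c)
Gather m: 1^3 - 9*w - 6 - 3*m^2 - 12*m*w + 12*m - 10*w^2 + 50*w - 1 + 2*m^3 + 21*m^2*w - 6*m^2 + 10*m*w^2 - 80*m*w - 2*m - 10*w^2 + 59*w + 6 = 2*m^3 + m^2*(21*w - 9) + m*(10*w^2 - 92*w + 10) - 20*w^2 + 100*w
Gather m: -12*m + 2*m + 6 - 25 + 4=-10*m - 15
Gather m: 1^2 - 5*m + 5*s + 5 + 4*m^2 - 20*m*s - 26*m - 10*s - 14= 4*m^2 + m*(-20*s - 31) - 5*s - 8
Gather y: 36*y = 36*y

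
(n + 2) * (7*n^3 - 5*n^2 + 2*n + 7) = 7*n^4 + 9*n^3 - 8*n^2 + 11*n + 14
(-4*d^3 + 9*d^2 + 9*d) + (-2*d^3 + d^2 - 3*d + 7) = -6*d^3 + 10*d^2 + 6*d + 7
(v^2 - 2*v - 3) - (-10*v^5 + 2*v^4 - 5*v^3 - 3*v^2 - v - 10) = 10*v^5 - 2*v^4 + 5*v^3 + 4*v^2 - v + 7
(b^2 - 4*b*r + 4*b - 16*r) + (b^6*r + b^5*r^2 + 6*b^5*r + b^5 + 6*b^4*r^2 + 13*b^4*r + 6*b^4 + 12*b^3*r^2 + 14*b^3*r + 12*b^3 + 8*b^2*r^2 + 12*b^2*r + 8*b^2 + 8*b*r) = b^6*r + b^5*r^2 + 6*b^5*r + b^5 + 6*b^4*r^2 + 13*b^4*r + 6*b^4 + 12*b^3*r^2 + 14*b^3*r + 12*b^3 + 8*b^2*r^2 + 12*b^2*r + 9*b^2 + 4*b*r + 4*b - 16*r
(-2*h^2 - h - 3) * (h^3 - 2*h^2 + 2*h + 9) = -2*h^5 + 3*h^4 - 5*h^3 - 14*h^2 - 15*h - 27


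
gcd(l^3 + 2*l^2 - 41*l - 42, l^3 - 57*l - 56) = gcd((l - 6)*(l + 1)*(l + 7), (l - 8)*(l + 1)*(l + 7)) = l^2 + 8*l + 7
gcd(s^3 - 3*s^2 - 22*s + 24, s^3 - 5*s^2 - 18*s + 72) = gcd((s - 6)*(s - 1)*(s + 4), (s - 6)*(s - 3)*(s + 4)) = s^2 - 2*s - 24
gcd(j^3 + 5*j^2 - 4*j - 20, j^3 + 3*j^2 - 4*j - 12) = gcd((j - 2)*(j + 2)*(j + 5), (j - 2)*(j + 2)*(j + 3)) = j^2 - 4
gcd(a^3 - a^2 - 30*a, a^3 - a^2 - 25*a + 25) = a + 5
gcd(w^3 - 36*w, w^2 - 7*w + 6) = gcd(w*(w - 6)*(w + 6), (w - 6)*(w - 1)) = w - 6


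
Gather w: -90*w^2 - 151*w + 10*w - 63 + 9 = -90*w^2 - 141*w - 54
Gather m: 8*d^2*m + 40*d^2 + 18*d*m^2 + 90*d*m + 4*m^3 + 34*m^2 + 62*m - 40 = 40*d^2 + 4*m^3 + m^2*(18*d + 34) + m*(8*d^2 + 90*d + 62) - 40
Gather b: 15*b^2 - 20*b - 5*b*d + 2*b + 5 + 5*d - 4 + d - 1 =15*b^2 + b*(-5*d - 18) + 6*d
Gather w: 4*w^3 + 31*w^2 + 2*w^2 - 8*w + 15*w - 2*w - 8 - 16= 4*w^3 + 33*w^2 + 5*w - 24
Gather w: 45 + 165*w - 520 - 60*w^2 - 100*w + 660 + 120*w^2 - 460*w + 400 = 60*w^2 - 395*w + 585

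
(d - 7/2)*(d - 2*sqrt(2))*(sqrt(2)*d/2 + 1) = sqrt(2)*d^3/2 - 7*sqrt(2)*d^2/4 - d^2 - 2*sqrt(2)*d + 7*d/2 + 7*sqrt(2)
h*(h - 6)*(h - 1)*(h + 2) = h^4 - 5*h^3 - 8*h^2 + 12*h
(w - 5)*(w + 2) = w^2 - 3*w - 10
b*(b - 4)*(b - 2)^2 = b^4 - 8*b^3 + 20*b^2 - 16*b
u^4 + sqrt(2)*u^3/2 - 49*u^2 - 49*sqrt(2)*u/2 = u*(u - 7)*(u + 7)*(u + sqrt(2)/2)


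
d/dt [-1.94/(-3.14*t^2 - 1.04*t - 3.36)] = (-12.1832*t - 2.0176)/(3.14*t^2 + 1.04*t + 3.36)^2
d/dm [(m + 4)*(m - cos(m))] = m + (m + 4)*(sin(m) + 1) - cos(m)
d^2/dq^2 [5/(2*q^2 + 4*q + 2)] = 15/(q^4 + 4*q^3 + 6*q^2 + 4*q + 1)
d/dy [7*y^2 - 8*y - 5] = 14*y - 8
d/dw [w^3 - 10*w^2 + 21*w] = 3*w^2 - 20*w + 21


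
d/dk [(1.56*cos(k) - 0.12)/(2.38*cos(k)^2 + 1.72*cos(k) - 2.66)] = (3.7128*cos(k)^2 - 0.5712*cos(k) + 3.9432)*sin(k)/(5.6644*cos(k)^4 + 8.1872*cos(k)^3 - 9.7032*cos(k)^2 - 9.1504*cos(k) + 7.0756)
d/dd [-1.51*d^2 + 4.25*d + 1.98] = 4.25 - 3.02*d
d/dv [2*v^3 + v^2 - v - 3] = 6*v^2 + 2*v - 1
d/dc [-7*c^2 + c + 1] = 1 - 14*c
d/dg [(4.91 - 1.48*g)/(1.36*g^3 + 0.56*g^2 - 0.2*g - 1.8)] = (4.0256*g^3 - 19.204*g^2 - 5.4992*g + 3.646)/(1.8496*g^6 + 1.5232*g^5 - 0.2304*g^4 - 5.12*g^3 - 1.976*g^2 + 0.72*g + 3.24)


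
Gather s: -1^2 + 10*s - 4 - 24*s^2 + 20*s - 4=-24*s^2 + 30*s - 9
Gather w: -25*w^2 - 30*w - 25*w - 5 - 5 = -25*w^2 - 55*w - 10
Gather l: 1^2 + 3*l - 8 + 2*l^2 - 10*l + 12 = 2*l^2 - 7*l + 5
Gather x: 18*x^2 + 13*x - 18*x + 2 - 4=18*x^2 - 5*x - 2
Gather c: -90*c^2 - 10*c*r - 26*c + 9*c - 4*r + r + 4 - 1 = -90*c^2 + c*(-10*r - 17) - 3*r + 3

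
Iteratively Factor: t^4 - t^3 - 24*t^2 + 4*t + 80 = (t + 2)*(t^3 - 3*t^2 - 18*t + 40) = (t - 2)*(t + 2)*(t^2 - t - 20) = (t - 2)*(t + 2)*(t + 4)*(t - 5)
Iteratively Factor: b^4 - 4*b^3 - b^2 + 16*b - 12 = (b - 3)*(b^3 - b^2 - 4*b + 4) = (b - 3)*(b + 2)*(b^2 - 3*b + 2) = (b - 3)*(b - 1)*(b + 2)*(b - 2)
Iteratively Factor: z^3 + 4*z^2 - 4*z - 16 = (z - 2)*(z^2 + 6*z + 8) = (z - 2)*(z + 2)*(z + 4)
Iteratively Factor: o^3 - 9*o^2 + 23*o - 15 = (o - 1)*(o^2 - 8*o + 15) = (o - 3)*(o - 1)*(o - 5)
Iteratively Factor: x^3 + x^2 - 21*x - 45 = (x + 3)*(x^2 - 2*x - 15) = (x + 3)^2*(x - 5)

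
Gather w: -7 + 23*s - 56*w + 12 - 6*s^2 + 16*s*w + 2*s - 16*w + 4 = -6*s^2 + 25*s + w*(16*s - 72) + 9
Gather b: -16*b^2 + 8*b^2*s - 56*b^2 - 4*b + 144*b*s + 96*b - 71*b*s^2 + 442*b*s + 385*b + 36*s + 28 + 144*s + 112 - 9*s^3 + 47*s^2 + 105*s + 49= b^2*(8*s - 72) + b*(-71*s^2 + 586*s + 477) - 9*s^3 + 47*s^2 + 285*s + 189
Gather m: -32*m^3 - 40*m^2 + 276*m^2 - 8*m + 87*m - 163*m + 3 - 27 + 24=-32*m^3 + 236*m^2 - 84*m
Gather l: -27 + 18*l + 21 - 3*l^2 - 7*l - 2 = -3*l^2 + 11*l - 8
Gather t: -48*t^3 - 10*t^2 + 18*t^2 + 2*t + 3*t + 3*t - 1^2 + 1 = -48*t^3 + 8*t^2 + 8*t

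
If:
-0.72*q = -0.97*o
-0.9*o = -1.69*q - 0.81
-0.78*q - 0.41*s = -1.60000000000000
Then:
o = -0.59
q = -0.79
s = 5.41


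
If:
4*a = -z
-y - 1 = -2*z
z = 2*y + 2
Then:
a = 0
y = -1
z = 0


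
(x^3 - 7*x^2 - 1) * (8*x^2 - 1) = 8*x^5 - 56*x^4 - x^3 - x^2 + 1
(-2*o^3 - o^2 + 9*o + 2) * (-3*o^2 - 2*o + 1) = 6*o^5 + 7*o^4 - 27*o^3 - 25*o^2 + 5*o + 2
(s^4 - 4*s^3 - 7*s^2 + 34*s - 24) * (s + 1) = s^5 - 3*s^4 - 11*s^3 + 27*s^2 + 10*s - 24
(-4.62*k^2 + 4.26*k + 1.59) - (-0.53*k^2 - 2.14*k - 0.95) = -4.09*k^2 + 6.4*k + 2.54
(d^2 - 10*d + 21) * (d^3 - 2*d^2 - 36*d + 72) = d^5 - 12*d^4 + 5*d^3 + 390*d^2 - 1476*d + 1512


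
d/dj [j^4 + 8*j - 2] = 4*j^3 + 8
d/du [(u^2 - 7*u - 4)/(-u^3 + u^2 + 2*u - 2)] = (u^4 - 14*u^3 - 3*u^2 + 4*u + 22)/(u^6 - 2*u^5 - 3*u^4 + 8*u^3 - 8*u + 4)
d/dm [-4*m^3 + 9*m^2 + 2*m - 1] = -12*m^2 + 18*m + 2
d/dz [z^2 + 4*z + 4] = 2*z + 4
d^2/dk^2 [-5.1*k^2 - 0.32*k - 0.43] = -10.2000000000000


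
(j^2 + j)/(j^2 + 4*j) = (j + 1)/(j + 4)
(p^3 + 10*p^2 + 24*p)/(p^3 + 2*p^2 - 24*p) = (p + 4)/(p - 4)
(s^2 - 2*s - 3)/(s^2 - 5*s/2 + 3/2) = 2*(s^2 - 2*s - 3)/(2*s^2 - 5*s + 3)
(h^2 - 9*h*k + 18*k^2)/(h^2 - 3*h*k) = (h - 6*k)/h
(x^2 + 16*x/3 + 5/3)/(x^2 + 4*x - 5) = (x + 1/3)/(x - 1)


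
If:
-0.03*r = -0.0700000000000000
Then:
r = 2.33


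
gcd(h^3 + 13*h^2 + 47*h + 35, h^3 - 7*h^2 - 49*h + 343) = h + 7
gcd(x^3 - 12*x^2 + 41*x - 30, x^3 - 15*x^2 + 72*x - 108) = x - 6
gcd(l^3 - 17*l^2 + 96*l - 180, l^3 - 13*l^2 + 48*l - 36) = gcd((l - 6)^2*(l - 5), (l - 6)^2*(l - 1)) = l^2 - 12*l + 36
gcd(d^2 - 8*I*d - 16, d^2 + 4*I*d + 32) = d - 4*I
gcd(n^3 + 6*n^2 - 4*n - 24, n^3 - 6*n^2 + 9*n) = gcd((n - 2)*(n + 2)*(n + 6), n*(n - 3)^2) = 1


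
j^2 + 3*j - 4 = (j - 1)*(j + 4)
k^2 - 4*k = k*(k - 4)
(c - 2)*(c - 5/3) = c^2 - 11*c/3 + 10/3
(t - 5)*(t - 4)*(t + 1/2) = t^3 - 17*t^2/2 + 31*t/2 + 10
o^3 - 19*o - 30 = (o - 5)*(o + 2)*(o + 3)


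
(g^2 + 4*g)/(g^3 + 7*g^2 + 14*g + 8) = g/(g^2 + 3*g + 2)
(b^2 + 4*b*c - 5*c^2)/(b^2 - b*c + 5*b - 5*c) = (b + 5*c)/(b + 5)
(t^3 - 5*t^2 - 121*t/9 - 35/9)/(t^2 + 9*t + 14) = (9*t^3 - 45*t^2 - 121*t - 35)/(9*(t^2 + 9*t + 14))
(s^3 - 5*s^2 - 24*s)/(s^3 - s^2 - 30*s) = (-s^2 + 5*s + 24)/(-s^2 + s + 30)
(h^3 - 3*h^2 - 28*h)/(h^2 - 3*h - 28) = h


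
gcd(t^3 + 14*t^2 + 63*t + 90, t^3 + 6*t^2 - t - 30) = t^2 + 8*t + 15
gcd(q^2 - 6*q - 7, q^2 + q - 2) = 1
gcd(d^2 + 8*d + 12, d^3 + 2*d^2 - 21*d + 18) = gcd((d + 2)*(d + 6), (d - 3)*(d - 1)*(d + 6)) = d + 6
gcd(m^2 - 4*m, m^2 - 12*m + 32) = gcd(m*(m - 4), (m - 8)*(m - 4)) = m - 4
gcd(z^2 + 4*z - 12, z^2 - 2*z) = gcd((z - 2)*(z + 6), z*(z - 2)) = z - 2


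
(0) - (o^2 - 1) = 1 - o^2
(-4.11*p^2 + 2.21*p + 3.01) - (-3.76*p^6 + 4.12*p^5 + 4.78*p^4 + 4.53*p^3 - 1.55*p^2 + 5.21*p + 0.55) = 3.76*p^6 - 4.12*p^5 - 4.78*p^4 - 4.53*p^3 - 2.56*p^2 - 3.0*p + 2.46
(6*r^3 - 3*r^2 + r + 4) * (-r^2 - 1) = -6*r^5 + 3*r^4 - 7*r^3 - r^2 - r - 4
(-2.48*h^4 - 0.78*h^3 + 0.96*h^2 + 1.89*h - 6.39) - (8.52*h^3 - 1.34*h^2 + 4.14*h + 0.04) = -2.48*h^4 - 9.3*h^3 + 2.3*h^2 - 2.25*h - 6.43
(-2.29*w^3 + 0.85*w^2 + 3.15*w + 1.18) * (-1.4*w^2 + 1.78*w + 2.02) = 3.206*w^5 - 5.2662*w^4 - 7.5228*w^3 + 5.672*w^2 + 8.4634*w + 2.3836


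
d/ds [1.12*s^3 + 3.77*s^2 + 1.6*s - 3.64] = 3.36*s^2 + 7.54*s + 1.6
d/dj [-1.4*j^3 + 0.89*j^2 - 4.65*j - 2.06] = -4.2*j^2 + 1.78*j - 4.65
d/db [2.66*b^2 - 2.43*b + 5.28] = 5.32*b - 2.43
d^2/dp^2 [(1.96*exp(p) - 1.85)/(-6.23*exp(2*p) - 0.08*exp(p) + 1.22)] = (-76.0732840000001*exp(4*p) + 288.192324*exp(3*p) - 86.616936*exp(2*p) + 56.064984*exp(p) - 2.736704)*exp(p)/(241.804367*exp(6*p) + 9.315096*exp(5*p) - 141.935598*exp(4*p) - 3.647776*exp(3*p) + 27.794772*exp(2*p) + 0.357216*exp(p) - 1.815848)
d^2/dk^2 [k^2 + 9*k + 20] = 2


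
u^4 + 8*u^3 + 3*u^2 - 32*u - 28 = (u - 2)*(u + 1)*(u + 2)*(u + 7)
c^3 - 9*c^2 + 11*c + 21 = (c - 7)*(c - 3)*(c + 1)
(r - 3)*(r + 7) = r^2 + 4*r - 21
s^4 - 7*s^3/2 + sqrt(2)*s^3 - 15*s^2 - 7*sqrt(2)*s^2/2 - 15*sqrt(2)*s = s*(s - 6)*(s + 5/2)*(s + sqrt(2))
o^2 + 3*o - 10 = (o - 2)*(o + 5)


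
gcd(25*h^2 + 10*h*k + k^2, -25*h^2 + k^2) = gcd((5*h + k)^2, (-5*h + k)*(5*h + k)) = 5*h + k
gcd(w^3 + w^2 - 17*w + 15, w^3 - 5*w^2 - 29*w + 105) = w^2 + 2*w - 15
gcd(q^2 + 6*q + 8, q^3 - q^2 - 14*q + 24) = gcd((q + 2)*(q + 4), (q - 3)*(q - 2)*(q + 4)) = q + 4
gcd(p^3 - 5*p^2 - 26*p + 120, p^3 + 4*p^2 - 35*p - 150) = p^2 - p - 30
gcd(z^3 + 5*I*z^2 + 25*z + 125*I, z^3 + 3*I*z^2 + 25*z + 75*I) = z^2 + 25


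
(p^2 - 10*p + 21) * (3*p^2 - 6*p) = 3*p^4 - 36*p^3 + 123*p^2 - 126*p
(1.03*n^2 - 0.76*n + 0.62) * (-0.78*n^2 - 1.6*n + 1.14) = -0.8034*n^4 - 1.0552*n^3 + 1.9066*n^2 - 1.8584*n + 0.7068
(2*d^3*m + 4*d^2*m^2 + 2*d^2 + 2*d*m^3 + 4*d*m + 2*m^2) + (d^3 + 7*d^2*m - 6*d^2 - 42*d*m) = 2*d^3*m + d^3 + 4*d^2*m^2 + 7*d^2*m - 4*d^2 + 2*d*m^3 - 38*d*m + 2*m^2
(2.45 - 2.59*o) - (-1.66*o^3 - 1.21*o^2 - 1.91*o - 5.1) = 1.66*o^3 + 1.21*o^2 - 0.68*o + 7.55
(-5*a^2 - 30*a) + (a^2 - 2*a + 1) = -4*a^2 - 32*a + 1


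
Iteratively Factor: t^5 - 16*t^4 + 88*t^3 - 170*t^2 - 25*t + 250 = (t - 2)*(t^4 - 14*t^3 + 60*t^2 - 50*t - 125) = (t - 2)*(t + 1)*(t^3 - 15*t^2 + 75*t - 125) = (t - 5)*(t - 2)*(t + 1)*(t^2 - 10*t + 25) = (t - 5)^2*(t - 2)*(t + 1)*(t - 5)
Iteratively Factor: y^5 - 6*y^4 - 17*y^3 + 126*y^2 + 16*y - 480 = (y - 3)*(y^4 - 3*y^3 - 26*y^2 + 48*y + 160) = (y - 4)*(y - 3)*(y^3 + y^2 - 22*y - 40) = (y - 4)*(y - 3)*(y + 2)*(y^2 - y - 20) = (y - 5)*(y - 4)*(y - 3)*(y + 2)*(y + 4)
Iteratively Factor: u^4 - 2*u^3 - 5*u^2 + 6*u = (u + 2)*(u^3 - 4*u^2 + 3*u) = (u - 1)*(u + 2)*(u^2 - 3*u) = (u - 3)*(u - 1)*(u + 2)*(u)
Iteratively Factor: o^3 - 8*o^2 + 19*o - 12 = (o - 3)*(o^2 - 5*o + 4) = (o - 3)*(o - 1)*(o - 4)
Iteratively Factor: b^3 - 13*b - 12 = (b + 1)*(b^2 - b - 12) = (b + 1)*(b + 3)*(b - 4)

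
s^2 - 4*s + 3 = (s - 3)*(s - 1)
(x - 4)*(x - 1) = x^2 - 5*x + 4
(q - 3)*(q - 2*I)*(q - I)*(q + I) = q^4 - 3*q^3 - 2*I*q^3 + q^2 + 6*I*q^2 - 3*q - 2*I*q + 6*I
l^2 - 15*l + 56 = (l - 8)*(l - 7)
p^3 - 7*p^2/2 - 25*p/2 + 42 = (p - 4)*(p - 3)*(p + 7/2)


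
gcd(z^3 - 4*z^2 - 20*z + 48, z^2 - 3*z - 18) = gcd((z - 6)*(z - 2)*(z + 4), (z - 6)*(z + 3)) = z - 6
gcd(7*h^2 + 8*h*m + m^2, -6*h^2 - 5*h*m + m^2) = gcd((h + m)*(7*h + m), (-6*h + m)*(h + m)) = h + m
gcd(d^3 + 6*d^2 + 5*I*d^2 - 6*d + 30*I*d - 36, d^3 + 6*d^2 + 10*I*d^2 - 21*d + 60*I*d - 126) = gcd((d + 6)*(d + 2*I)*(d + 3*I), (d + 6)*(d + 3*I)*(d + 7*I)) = d^2 + d*(6 + 3*I) + 18*I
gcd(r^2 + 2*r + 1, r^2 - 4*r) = 1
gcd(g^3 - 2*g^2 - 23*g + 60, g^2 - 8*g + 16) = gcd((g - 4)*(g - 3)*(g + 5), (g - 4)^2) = g - 4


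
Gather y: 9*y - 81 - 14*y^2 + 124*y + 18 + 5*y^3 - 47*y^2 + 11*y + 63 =5*y^3 - 61*y^2 + 144*y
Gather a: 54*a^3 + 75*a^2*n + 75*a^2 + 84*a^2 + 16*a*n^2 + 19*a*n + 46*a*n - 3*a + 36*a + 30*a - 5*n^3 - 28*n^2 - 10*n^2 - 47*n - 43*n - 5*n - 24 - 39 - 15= 54*a^3 + a^2*(75*n + 159) + a*(16*n^2 + 65*n + 63) - 5*n^3 - 38*n^2 - 95*n - 78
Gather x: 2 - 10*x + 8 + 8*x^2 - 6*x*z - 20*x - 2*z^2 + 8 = 8*x^2 + x*(-6*z - 30) - 2*z^2 + 18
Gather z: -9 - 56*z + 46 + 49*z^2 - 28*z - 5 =49*z^2 - 84*z + 32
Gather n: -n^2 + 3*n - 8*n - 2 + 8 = -n^2 - 5*n + 6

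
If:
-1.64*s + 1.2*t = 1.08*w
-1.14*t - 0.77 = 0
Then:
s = -0.658536585365854*w - 0.494223363286264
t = -0.68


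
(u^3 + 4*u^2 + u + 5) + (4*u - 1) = u^3 + 4*u^2 + 5*u + 4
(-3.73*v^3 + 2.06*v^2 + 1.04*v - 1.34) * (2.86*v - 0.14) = -10.6678*v^4 + 6.4138*v^3 + 2.686*v^2 - 3.978*v + 0.1876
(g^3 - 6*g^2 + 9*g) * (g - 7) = g^4 - 13*g^3 + 51*g^2 - 63*g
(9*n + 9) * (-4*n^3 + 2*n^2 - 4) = -36*n^4 - 18*n^3 + 18*n^2 - 36*n - 36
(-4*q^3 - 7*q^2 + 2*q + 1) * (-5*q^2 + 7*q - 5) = 20*q^5 + 7*q^4 - 39*q^3 + 44*q^2 - 3*q - 5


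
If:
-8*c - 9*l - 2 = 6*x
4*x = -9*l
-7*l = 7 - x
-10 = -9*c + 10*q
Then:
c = -25/37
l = -28/37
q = -119/74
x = 63/37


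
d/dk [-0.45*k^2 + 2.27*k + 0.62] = 2.27 - 0.9*k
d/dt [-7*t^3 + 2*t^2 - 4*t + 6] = -21*t^2 + 4*t - 4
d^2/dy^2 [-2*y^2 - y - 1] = -4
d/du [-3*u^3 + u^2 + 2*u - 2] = -9*u^2 + 2*u + 2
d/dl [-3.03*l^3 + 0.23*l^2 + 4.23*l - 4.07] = -9.09*l^2 + 0.46*l + 4.23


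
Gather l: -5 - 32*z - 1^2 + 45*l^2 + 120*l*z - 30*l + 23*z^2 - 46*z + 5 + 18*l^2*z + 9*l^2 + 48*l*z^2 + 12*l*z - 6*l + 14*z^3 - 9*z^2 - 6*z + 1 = l^2*(18*z + 54) + l*(48*z^2 + 132*z - 36) + 14*z^3 + 14*z^2 - 84*z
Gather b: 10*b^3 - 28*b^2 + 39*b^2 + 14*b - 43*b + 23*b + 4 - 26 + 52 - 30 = 10*b^3 + 11*b^2 - 6*b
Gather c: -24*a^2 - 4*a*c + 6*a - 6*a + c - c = -24*a^2 - 4*a*c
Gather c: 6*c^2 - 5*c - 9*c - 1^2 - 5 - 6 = 6*c^2 - 14*c - 12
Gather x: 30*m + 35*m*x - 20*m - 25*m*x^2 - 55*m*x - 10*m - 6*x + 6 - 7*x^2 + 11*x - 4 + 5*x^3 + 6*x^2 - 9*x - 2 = 5*x^3 + x^2*(-25*m - 1) + x*(-20*m - 4)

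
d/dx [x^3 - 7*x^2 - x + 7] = 3*x^2 - 14*x - 1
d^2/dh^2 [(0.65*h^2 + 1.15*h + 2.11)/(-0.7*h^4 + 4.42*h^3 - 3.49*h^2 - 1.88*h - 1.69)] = (-1.911*h^8 + 5.30460000000001*h^7 + 14.03018*h^6 + 54.45714*h^5 - 485.881008*h^4 + 430.305038*h^3 - 99.12762*h^2 - 136.93557*h + 13.569444)/(0.343*h^12 - 6.4974*h^11 + 46.15674*h^10 - 148.375648*h^9 + 197.708298*h^8 - 55.13895*h^7 - 0.250666999999964*h^6 - 121.243752*h^5 + 20.496741*h^4 + 35.303354*h^3 + 47.822775*h^2 + 16.108404*h + 4.826809)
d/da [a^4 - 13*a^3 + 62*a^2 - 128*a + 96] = 4*a^3 - 39*a^2 + 124*a - 128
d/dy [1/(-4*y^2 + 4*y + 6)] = (2*y - 1)/(-2*y^2 + 2*y + 3)^2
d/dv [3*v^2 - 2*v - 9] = 6*v - 2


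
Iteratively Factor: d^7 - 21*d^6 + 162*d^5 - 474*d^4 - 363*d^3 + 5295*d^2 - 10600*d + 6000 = (d - 5)*(d^6 - 16*d^5 + 82*d^4 - 64*d^3 - 683*d^2 + 1880*d - 1200) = (d - 5)*(d - 1)*(d^5 - 15*d^4 + 67*d^3 + 3*d^2 - 680*d + 1200) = (d - 5)^2*(d - 1)*(d^4 - 10*d^3 + 17*d^2 + 88*d - 240) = (d - 5)^2*(d - 4)*(d - 1)*(d^3 - 6*d^2 - 7*d + 60) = (d - 5)^2*(d - 4)*(d - 1)*(d + 3)*(d^2 - 9*d + 20) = (d - 5)^3*(d - 4)*(d - 1)*(d + 3)*(d - 4)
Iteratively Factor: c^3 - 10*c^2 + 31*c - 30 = (c - 3)*(c^2 - 7*c + 10) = (c - 5)*(c - 3)*(c - 2)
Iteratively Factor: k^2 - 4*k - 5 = (k - 5)*(k + 1)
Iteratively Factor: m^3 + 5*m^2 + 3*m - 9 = (m + 3)*(m^2 + 2*m - 3) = (m + 3)^2*(m - 1)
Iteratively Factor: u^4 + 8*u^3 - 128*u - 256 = (u + 4)*(u^3 + 4*u^2 - 16*u - 64) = (u + 4)^2*(u^2 - 16) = (u + 4)^3*(u - 4)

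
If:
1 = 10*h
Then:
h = 1/10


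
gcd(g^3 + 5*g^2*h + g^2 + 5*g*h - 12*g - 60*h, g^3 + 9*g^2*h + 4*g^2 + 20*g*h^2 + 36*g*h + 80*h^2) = g^2 + 5*g*h + 4*g + 20*h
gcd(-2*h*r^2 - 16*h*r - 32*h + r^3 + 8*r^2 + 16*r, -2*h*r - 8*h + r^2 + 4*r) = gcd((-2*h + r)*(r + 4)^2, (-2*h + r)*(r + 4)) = -2*h*r - 8*h + r^2 + 4*r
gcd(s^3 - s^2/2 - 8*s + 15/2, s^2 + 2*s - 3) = s^2 + 2*s - 3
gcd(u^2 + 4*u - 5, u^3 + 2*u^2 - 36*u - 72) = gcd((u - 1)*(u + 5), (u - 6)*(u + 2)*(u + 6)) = 1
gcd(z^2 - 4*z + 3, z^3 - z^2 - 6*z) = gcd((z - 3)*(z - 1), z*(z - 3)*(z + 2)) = z - 3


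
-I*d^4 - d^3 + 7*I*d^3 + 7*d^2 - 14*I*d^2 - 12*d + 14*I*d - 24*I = (d - 4)*(d - 3)*(d - 2*I)*(-I*d + 1)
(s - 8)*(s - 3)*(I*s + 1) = I*s^3 + s^2 - 11*I*s^2 - 11*s + 24*I*s + 24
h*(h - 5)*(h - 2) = h^3 - 7*h^2 + 10*h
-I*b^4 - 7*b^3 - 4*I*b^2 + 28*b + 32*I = (b - 2)*(b + 2)*(b - 8*I)*(-I*b + 1)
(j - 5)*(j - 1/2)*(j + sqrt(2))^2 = j^4 - 11*j^3/2 + 2*sqrt(2)*j^3 - 11*sqrt(2)*j^2 + 9*j^2/2 - 11*j + 5*sqrt(2)*j + 5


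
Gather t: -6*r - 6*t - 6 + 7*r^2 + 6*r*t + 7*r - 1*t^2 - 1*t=7*r^2 + r - t^2 + t*(6*r - 7) - 6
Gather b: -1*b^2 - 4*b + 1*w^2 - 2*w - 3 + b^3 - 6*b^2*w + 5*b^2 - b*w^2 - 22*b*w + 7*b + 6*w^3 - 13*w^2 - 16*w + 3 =b^3 + b^2*(4 - 6*w) + b*(-w^2 - 22*w + 3) + 6*w^3 - 12*w^2 - 18*w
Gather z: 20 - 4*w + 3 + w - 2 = 21 - 3*w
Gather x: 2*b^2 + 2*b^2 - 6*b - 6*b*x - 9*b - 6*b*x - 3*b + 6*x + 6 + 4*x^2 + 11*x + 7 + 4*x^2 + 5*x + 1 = 4*b^2 - 18*b + 8*x^2 + x*(22 - 12*b) + 14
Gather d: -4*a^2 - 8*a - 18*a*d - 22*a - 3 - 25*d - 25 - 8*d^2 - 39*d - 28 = -4*a^2 - 30*a - 8*d^2 + d*(-18*a - 64) - 56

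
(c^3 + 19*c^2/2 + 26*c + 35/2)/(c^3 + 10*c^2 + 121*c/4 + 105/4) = 2*(c + 1)/(2*c + 3)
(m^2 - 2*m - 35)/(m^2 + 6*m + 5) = (m - 7)/(m + 1)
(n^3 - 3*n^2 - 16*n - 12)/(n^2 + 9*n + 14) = (n^2 - 5*n - 6)/(n + 7)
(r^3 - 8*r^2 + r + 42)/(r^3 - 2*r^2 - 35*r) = (r^2 - r - 6)/(r*(r + 5))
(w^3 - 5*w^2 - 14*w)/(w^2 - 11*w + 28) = w*(w + 2)/(w - 4)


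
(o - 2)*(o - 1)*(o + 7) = o^3 + 4*o^2 - 19*o + 14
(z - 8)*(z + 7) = z^2 - z - 56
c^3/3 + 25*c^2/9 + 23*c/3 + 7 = (c/3 + 1)*(c + 7/3)*(c + 3)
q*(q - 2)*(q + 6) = q^3 + 4*q^2 - 12*q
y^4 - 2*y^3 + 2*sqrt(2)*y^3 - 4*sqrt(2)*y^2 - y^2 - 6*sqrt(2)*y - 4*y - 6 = (y - 3)*(y + 1)*(y + sqrt(2))^2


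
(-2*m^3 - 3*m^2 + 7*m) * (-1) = 2*m^3 + 3*m^2 - 7*m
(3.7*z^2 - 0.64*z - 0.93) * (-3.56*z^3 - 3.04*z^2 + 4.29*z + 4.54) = -13.172*z^5 - 8.9696*z^4 + 21.1294*z^3 + 16.8796*z^2 - 6.8953*z - 4.2222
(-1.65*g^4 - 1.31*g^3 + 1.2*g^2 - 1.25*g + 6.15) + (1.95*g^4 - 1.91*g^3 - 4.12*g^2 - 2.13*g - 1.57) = 0.3*g^4 - 3.22*g^3 - 2.92*g^2 - 3.38*g + 4.58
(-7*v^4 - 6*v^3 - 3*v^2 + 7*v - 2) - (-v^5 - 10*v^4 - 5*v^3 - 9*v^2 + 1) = v^5 + 3*v^4 - v^3 + 6*v^2 + 7*v - 3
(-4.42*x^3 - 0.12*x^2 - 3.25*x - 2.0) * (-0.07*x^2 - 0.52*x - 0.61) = 0.3094*x^5 + 2.3068*x^4 + 2.9861*x^3 + 1.9032*x^2 + 3.0225*x + 1.22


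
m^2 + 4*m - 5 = (m - 1)*(m + 5)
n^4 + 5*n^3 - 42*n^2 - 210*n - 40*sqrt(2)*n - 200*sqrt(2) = (n + 5)*(n - 5*sqrt(2))*(n + sqrt(2))*(n + 4*sqrt(2))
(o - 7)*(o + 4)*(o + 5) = o^3 + 2*o^2 - 43*o - 140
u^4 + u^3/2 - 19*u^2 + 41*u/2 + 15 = (u - 3)*(u - 2)*(u + 1/2)*(u + 5)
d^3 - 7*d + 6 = (d - 2)*(d - 1)*(d + 3)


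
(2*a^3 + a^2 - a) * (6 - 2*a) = -4*a^4 + 10*a^3 + 8*a^2 - 6*a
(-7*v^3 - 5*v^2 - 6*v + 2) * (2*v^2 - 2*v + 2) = -14*v^5 + 4*v^4 - 16*v^3 + 6*v^2 - 16*v + 4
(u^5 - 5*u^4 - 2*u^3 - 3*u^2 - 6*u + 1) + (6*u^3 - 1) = u^5 - 5*u^4 + 4*u^3 - 3*u^2 - 6*u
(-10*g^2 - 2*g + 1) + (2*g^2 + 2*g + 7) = 8 - 8*g^2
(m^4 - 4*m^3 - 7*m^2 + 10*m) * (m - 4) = m^5 - 8*m^4 + 9*m^3 + 38*m^2 - 40*m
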